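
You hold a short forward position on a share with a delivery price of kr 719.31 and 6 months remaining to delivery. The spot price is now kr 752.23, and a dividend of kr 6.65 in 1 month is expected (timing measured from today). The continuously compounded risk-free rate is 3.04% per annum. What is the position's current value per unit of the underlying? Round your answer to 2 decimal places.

-kr 37.14

PV(remaining dividends) I = 6.65·e^(−0.0304·1/12) = 6.6332
Current forward F = (S − I)·e^(rT) = (752.23 − 6.6332)·e^(0.0304·6/12) = 745.5968 × 1.015316 = 757.0164
Value (long) = (F − K)·e^(−rT) = (757.0164 − 719.31) × 0.984915 = 37.1376
Short position value = −(long value) = -kr 37.14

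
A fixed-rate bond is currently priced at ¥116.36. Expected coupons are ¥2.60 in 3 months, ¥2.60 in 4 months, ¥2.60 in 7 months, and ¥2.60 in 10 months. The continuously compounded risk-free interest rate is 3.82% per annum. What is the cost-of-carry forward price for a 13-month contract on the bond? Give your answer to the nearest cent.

¥110.64

PV(coupons) I = 2.60·e^(−0.0382·3/12) + 2.60·e^(−0.0382·4/12) + 2.60·e^(−0.0382·7/12) + 2.60·e^(−0.0382·10/12)
I = 2.5753 + 2.5671 + 2.5427 + 2.5185 = 10.2036
F = (S − I)·e^(rT) = (116.36 − 10.2036) · e^(0.0382·13/12)
= 106.1564 · e^0.041383 = 106.1564 × 1.042251 = ¥110.64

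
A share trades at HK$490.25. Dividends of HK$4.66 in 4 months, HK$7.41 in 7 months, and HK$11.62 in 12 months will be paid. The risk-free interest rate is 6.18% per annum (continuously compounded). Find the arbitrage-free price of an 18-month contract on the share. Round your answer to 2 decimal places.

PV(dividends) I = 4.66·e^(−0.0618·4/12) + 7.41·e^(−0.0618·7/12) + 11.62·e^(−0.0618·12/12)
I = 4.5650 + 7.1476 + 10.9236 = 22.6362
F = (S − I)·e^(rT) = (490.25 − 22.6362) · e^(0.0618·18/12)
= 467.6138 · e^0.092700 = 467.6138 × 1.097133 = HK$513.03

HK$513.03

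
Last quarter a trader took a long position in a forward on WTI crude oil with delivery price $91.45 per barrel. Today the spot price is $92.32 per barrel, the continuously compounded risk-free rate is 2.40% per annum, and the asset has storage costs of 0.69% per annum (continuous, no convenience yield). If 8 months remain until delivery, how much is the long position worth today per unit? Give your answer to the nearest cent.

Current fair forward for the remaining 8 months: F = S·e^((r + u)·T), (r + u) = 0.0240 + 0.0069 = 0.0309
F = 92.32 · e^(0.0309 × 8/12) = 92.32 × 1.020814 = 94.2415
Value of long forward = (F − K)·e^(−rT) = (94.2415 − 91.45) · e^(−0.0240·8/12)
= 2.7915 × 0.984127 = 2.75

$2.75 per barrel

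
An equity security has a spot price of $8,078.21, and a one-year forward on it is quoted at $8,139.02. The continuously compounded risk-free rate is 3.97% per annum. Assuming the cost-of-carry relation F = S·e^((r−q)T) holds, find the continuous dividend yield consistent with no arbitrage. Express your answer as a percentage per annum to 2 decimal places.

3.22%

From F = S·e^((r−q)T): (r − q) = ln(F/S)/T
ln(8139.02/8078.21) = ln(1.007528) = 0.007500
(r − q) = 0.007500 / (12/12) = 0.007500
q = r − ln(F/S)/T = 0.0397 − 0.007500 = 0.032200
q = 3.22%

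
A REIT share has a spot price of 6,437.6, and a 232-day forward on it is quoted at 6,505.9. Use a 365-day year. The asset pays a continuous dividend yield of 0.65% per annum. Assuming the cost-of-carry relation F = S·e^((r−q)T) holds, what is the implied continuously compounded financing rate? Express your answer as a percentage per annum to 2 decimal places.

From F = S·e^((r−q)T): (r − q) = ln(F/S)/T
ln(6505.9/6437.6) = ln(1.010610) = 0.010554
(r − q) = 0.010554 / (232/365) = 0.016604
r = ln(F/S)/T + q = 0.016604 + 0.0065 = 0.023104
r = 2.31%

2.31%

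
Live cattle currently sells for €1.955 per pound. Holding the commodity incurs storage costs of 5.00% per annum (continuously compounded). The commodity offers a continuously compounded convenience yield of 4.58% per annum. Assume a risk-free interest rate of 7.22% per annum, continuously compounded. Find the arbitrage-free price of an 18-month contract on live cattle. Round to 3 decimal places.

€2.192 per pound

Net carry = r + u − y = 0.0722 + 0.0500 − 0.0458 = 0.0764
F = S·e^((r+u−y)T) = 1.955 · e^(0.0764 × 18/12) = 1.955 · e^0.114600
= 1.955 × 1.121425 = €2.192 per pound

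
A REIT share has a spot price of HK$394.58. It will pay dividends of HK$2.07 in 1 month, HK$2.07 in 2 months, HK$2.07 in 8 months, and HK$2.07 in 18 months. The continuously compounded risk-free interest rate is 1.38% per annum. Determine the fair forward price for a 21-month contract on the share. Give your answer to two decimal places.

HK$395.81

PV(dividends) I = 2.07·e^(−0.0138·1/12) + 2.07·e^(−0.0138·2/12) + 2.07·e^(−0.0138·8/12) + 2.07·e^(−0.0138·18/12)
I = 2.0676 + 2.0652 + 2.0510 + 2.0276 = 8.2114
F = (S − I)·e^(rT) = (394.58 − 8.2114) · e^(0.0138·21/12)
= 386.3686 · e^0.024150 = 386.3686 × 1.024444 = HK$395.81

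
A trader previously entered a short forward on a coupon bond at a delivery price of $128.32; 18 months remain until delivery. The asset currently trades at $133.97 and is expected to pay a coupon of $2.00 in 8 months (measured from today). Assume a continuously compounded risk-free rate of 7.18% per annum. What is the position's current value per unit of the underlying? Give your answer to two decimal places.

PV(remaining coupons) I = 2.00·e^(−0.0718·8/12) = 1.9065
Current forward F = (S − I)·e^(rT) = (133.97 − 1.9065)·e^(0.0718·18/12) = 132.0635 × 1.113714 = 147.0810
Value (long) = (F − K)·e^(−rT) = (147.0810 − 128.32) × 0.897897 = 16.8454
Short position value = −(long value) = -$16.85

-$16.85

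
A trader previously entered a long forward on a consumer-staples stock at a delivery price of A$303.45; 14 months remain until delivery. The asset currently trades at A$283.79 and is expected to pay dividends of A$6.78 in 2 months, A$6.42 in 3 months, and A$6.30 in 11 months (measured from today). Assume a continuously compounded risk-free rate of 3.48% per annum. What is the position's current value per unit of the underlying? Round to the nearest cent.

-A$26.79

PV(remaining dividends) I = 6.78·e^(−0.0348·2/12) + 6.42·e^(−0.0348·3/12) + 6.30·e^(−0.0348·11/12) = 19.2074
Current forward F = (S − I)·e^(rT) = (283.79 − 19.2074)·e^(0.0348·14/12) = 264.5826 × 1.041435 = 275.5456
Value (long) = (F − K)·e^(−rT) = (275.5456 − 303.45) × 0.960213 = -26.7942
Value = -A$26.79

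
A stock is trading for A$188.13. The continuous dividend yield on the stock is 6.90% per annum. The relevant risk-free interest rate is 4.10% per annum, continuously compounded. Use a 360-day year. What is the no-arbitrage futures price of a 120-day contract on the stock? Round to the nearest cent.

A$186.38

F = S·e^((r − q)T) = 188.13 · e^((0.0410 − 0.0690) × 120/360)
= 188.13 · e^-0.009333 = 188.13 × 0.990710
F = A$186.38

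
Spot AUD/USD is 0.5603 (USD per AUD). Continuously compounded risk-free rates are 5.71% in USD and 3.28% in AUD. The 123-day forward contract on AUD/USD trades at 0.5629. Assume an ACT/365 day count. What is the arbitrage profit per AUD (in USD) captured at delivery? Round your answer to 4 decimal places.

0.0020 per AUD (in USD)

Fair forward: F* = S·e^(carry·T), with carry = (r_USD − r_AUD) = 0.0571 − 0.0328 = 0.0243
F* = 0.5603 · e^(0.0243 × 123/365) = 0.5603 · e^0.008189 = 0.5603 × 1.008223 = 0.5649
Market 0.5629 < fair 0.5649: forward underpriced → reverse cash-and-carry (short spot, go long the forward).
At maturity, profit = |F_mkt − F*| = |0.5629 − 0.5649| = 0.0020 per AUD (in USD)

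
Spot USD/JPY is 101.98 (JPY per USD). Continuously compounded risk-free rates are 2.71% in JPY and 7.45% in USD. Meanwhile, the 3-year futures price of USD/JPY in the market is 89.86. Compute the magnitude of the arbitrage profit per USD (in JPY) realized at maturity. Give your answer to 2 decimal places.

1.40 per USD (in JPY)

Fair futures: F* = S·e^(carry·T), with carry = (r_JPY − r_USD) = 0.0271 − 0.0745 = -0.0474
F* = 101.98 · e^(-0.0474 × 3) = 101.98 · e^-0.142200 = 101.98 × 0.867448 = 88.4623
Market 89.86 > fair 88.4623: forward overpriced → cash-and-carry (buy spot, short the forward).
At maturity, profit = |F_mkt − F*| = |89.86 − 88.4623| = 1.40 per USD (in JPY)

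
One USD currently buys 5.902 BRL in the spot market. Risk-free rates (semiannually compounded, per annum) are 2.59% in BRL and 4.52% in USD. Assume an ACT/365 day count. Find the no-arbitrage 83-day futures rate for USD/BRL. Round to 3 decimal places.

5.877

By covered interest parity, F = S · (1+r_BRL/2)^(2T) / (1+r_USD/2)^(2T)
= 5.902 × 1.005869 / 1.010216 = 5.902 × 0.995697
F = 5.877 BRL per USD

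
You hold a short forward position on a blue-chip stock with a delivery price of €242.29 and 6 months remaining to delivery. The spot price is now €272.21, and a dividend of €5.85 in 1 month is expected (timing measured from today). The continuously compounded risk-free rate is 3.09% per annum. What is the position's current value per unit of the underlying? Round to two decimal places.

PV(remaining dividends) I = 5.85·e^(−0.0309·1/12) = 5.8350
Current forward F = (S − I)·e^(rT) = (272.21 − 5.8350)·e^(0.0309·6/12) = 266.3750 × 1.015570 = 270.5225
Value (long) = (F − K)·e^(−rT) = (270.5225 − 242.29) × 0.984669 = 27.7997
Short position value = −(long value) = -€27.80

-€27.80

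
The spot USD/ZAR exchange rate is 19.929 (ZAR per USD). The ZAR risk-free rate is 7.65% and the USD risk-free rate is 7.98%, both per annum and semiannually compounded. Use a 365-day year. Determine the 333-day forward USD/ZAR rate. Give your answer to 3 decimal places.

19.871

By covered interest parity, F = S · (1+r_ZAR/2)^(2T) / (1+r_USD/2)^(2T)
= 19.929 × 1.070891 / 1.073999 = 19.929 × 0.997106
F = 19.871 ZAR per USD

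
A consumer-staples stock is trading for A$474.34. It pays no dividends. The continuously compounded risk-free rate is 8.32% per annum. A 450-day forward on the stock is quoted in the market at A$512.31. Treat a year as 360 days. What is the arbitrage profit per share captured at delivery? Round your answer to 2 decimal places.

Fair forward: F* = S·e^(carry·T), with carry = r = 0.0832
F* = 474.34 · e^(0.0832 × 450/360) = 474.34 · e^0.104000 = 474.34 × 1.109600 = A$526.3277
Market A$512.31 < fair A$526.3277: forward underpriced → reverse cash-and-carry (short spot, go long the forward).
At maturity, profit = |F_mkt − F*| = |512.31 − 526.3277| = A$14.02 per share

A$14.02 per share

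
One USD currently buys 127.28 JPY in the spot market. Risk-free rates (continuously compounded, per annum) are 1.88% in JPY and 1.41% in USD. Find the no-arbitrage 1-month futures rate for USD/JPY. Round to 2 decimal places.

127.33

F = S·e^((r_JPY − r_USD)T) = 127.28 · e^((0.0188 − 0.0141) × 1/12)
= 127.28 · e^0.000392 = 127.28 × 1.000392
F = 127.33 JPY per USD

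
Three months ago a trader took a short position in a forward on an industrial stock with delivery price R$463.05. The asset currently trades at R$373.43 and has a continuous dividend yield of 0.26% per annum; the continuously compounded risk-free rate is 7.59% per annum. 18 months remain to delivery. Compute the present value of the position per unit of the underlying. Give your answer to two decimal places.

R$41.25

Current fair forward for the remaining 18 months: F = S·e^((r − q)·T), (r − q) = 0.0759 − 0.0026 = 0.0733
F = 373.43 · e^(0.0733 × 18/12) = 373.43 × 1.116222 = 416.8308
Value of long forward = (F − K)·e^(−rT) = (416.8308 − 463.05) · e^(−0.0759·18/12)
= -46.2192 × 0.892392 = -41.25
Short position value = −(long value) = R$41.25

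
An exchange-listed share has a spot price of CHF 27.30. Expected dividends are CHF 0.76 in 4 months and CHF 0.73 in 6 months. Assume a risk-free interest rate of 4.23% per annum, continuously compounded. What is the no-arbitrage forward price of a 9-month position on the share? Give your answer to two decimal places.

CHF 26.67

PV(dividends) I = 0.76·e^(−0.0423·4/12) + 0.73·e^(−0.0423·6/12)
I = 0.7494 + 0.7147 = 1.4641
F = (S − I)·e^(rT) = (27.30 − 1.4641) · e^(0.0423·9/12)
= 25.8359 · e^0.031725 = 25.8359 × 1.032234 = CHF 26.67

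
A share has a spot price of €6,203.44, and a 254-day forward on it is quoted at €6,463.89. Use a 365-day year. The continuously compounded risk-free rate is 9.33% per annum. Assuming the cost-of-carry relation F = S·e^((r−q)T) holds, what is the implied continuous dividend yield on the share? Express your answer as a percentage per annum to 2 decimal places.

From F = S·e^((r−q)T): (r − q) = ln(F/S)/T
ln(6463.89/6203.44) = ln(1.041985) = 0.041128
(r − q) = 0.041128 / (254/365) = 0.059101
q = r − ln(F/S)/T = 0.0933 − 0.059101 = 0.034199
q = 3.42%

3.42%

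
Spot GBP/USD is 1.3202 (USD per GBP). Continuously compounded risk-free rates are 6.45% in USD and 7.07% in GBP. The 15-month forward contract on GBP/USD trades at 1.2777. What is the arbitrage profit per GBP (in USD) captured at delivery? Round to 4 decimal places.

Fair forward: F* = S·e^(carry·T), with carry = (r_USD − r_GBP) = 0.0645 − 0.0707 = -0.0062
F* = 1.3202 · e^(-0.0062 × 15/12) = 1.3202 · e^-0.007750 = 1.3202 × 0.992280 = 1.3100
Market 1.2777 < fair 1.3100: forward underpriced → reverse cash-and-carry (short spot, go long the forward).
At maturity, profit = |F_mkt − F*| = |1.2777 − 1.3100| = 0.0323 per GBP (in USD)

0.0323 per GBP (in USD)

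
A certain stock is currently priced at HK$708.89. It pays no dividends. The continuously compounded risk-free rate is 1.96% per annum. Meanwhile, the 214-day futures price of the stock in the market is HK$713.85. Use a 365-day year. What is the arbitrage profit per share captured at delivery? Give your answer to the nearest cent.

Fair futures: F* = S·e^(carry·T), with carry = r = 0.0196
F* = 708.89 · e^(0.0196 × 214/365) = 708.89 · e^0.011492 = 708.89 × 1.011558 = HK$717.0834
Market HK$713.85 < fair HK$717.0834: forward underpriced → reverse cash-and-carry (short spot, go long the forward).
At maturity, profit = |F_mkt − F*| = |713.85 − 717.0834| = HK$3.23 per share

HK$3.23 per share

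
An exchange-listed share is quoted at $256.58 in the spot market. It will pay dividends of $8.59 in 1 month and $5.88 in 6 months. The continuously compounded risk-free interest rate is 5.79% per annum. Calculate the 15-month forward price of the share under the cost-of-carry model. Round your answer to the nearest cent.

$260.51

PV(dividends) I = 8.59·e^(−0.0579·1/12) + 5.88·e^(−0.0579·6/12)
I = 8.5487 + 5.7122 = 14.2609
F = (S − I)·e^(rT) = (256.58 − 14.2609) · e^(0.0579·15/12)
= 242.3191 · e^0.072375 = 242.3191 × 1.075058 = $260.51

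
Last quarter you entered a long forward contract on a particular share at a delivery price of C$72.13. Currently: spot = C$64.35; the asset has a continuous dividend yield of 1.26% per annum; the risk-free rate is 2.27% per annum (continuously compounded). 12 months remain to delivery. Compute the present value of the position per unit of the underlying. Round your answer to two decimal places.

Current fair forward for the remaining 12 months: F = S·e^((r − q)·T), (r − q) = 0.0227 − 0.0126 = 0.0101
F = 64.35 · e^(0.0101 × 12/12) = 64.35 × 1.010151 = 65.0032
Value of long forward = (F − K)·e^(−rT) = (65.0032 − 72.13) · e^(−0.0227·12/12)
= -7.1268 × 0.977556 = -6.97

-C$6.97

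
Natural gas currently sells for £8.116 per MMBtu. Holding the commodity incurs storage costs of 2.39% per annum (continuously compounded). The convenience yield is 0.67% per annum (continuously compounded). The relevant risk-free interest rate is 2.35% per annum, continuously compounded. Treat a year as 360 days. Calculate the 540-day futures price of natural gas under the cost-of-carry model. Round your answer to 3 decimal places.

Net carry = r + u − y = 0.0235 + 0.0239 − 0.0067 = 0.0407
F = S·e^((r+u−y)T) = 8.116 · e^(0.0407 × 540/360) = 8.116 · e^0.061050
= 8.116 × 1.062952 = £8.627 per MMBtu

£8.627 per MMBtu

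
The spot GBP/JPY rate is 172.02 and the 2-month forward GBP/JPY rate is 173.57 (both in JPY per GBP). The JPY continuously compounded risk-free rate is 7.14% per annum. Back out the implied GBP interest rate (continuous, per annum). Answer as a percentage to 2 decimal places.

F = S·e^((r_JPY − r_GBP)T) ⇒ r_GBP = r_JPY − ln(F/S)/T
ln(173.57/172.02) = 0.008970; /(2/12) = 0.053820
r_GBP = 0.0714 − 0.053820 = 0.017580
r_GBP = 1.76%

1.76%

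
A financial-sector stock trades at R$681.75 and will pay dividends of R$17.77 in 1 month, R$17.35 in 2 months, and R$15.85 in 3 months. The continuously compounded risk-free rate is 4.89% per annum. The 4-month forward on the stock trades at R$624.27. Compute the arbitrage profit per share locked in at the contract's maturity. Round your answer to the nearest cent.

PV(dividends) I = 17.77·e^(−0.0489·1/12) + 17.35·e^(−0.0489·2/12) + 15.85·e^(−0.0489·3/12) = 50.5643
Fair forward F* = (S − I)·e^(rT) = (681.75 − 50.5643)·e^0.016300 = 631.1857 × 1.016434 = 641.5586
Market R$624.27 < fair 641.5586: forward underpriced → reverse cash-and-carry (short the stock, invest proceeds at r, pay the dividends, go long the forward).
Profit at T = |F_mkt − F*| = |624.27 − 641.5586| = R$17.29 per share

R$17.29 per share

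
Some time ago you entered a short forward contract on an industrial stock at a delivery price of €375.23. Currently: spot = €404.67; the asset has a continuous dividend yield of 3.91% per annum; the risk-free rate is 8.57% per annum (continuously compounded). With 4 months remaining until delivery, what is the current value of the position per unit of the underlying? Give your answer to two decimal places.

Current fair forward for the remaining 4 months: F = S·e^((r − q)·T), (r − q) = 0.0857 − 0.0391 = 0.0466
F = 404.67 · e^(0.0466 × 4/12) = 404.67 × 1.015655 = 411.0051
Value of long forward = (F − K)·e^(−rT) = (411.0051 − 375.23) · e^(−0.0857·4/12)
= 35.7751 × 0.971838 = 34.77
Short position value = −(long value) = -€34.77

-€34.77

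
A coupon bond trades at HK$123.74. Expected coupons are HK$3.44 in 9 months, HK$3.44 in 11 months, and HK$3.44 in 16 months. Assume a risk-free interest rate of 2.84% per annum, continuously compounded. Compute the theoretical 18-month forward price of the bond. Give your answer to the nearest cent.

PV(coupons) I = 3.44·e^(−0.0284·9/12) + 3.44·e^(−0.0284·11/12) + 3.44·e^(−0.0284·16/12)
I = 3.3675 + 3.3516 + 3.3122 = 10.0313
F = (S − I)·e^(rT) = (123.74 − 10.0313) · e^(0.0284·18/12)
= 113.7087 · e^0.042600 = 113.7087 × 1.043520 = HK$118.66

HK$118.66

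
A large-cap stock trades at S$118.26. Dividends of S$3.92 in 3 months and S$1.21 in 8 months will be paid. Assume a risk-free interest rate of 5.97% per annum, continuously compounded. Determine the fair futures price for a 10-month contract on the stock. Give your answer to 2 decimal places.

PV(dividends) I = 3.92·e^(−0.0597·3/12) + 1.21·e^(−0.0597·8/12)
I = 3.8619 + 1.1628 = 5.0247
F = (S − I)·e^(rT) = (118.26 − 5.0247) · e^(0.0597·10/12)
= 113.2353 · e^0.049750 = 113.2353 × 1.051008 = S$119.01

S$119.01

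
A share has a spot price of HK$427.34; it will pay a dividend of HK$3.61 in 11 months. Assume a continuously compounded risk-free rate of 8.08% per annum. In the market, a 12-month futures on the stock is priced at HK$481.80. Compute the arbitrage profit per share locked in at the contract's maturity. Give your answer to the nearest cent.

HK$22.13 per share

PV(dividends) I = 3.61·e^(−0.0808·11/12) = 3.3523
Fair futures F* = (S − I)·e^(rT) = (427.34 − 3.3523)·e^0.080800 = 423.9877 × 1.084154 = 459.6680
Market HK$481.80 > fair 459.6680: forward overpriced → cash-and-carry (borrow at r, buy the stock and collect the dividends, short the forward).
Profit at T = |F_mkt − F*| = |481.80 − 459.6680| = HK$22.13 per share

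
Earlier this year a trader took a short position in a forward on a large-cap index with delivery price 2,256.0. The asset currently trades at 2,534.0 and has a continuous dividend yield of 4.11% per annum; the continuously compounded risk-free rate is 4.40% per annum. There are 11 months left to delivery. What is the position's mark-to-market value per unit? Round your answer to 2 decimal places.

-273.49

Current fair forward for the remaining 11 months: F = S·e^((r − q)·T), (r − q) = 0.0440 − 0.0411 = 0.0029
F = 2534.0 · e^(0.0029 × 11/12) = 2534.0 × 1.00266187 = 2540.7452
Value of long forward = (F − K)·e^(−rT) = (2540.7452 − 2256.0) · e^(−0.0440·11/12)
= 284.7452 × 0.96046923 = 273.49
Short position value = −(long value) = -273.49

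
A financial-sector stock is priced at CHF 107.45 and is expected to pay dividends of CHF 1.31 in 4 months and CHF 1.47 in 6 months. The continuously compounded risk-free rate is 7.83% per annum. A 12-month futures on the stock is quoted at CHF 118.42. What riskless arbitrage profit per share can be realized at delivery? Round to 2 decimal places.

CHF 5.13 per share

PV(dividends) I = 1.31·e^(−0.0783·4/12) + 1.47·e^(−0.0783·6/12) = 2.6898
Fair futures F* = (S − I)·e^(rT) = (107.45 − 2.6898)·e^0.078300 = 104.7602 × 1.081447 = 113.2926
Market CHF 118.42 > fair 113.2926: forward overpriced → cash-and-carry (borrow at r, buy the stock and collect the dividends, short the forward).
Profit at T = |F_mkt − F*| = |118.42 − 113.2926| = CHF 5.13 per share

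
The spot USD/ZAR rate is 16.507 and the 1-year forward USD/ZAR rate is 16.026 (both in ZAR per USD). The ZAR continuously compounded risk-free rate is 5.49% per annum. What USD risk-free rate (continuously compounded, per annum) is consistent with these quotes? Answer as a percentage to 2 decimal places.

8.45%

F = S·e^((r_ZAR − r_USD)T) ⇒ r_USD = r_ZAR − ln(F/S)/T
ln(16.026/16.507) = -0.029572; /(12/12) = -0.029572
r_USD = 0.0549 + 0.029572 = 0.084472
r_USD = 8.45%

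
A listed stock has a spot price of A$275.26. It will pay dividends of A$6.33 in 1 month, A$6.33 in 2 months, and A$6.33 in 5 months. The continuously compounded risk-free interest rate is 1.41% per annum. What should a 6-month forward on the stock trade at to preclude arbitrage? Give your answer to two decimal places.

PV(dividends) I = 6.33·e^(−0.0141·1/12) + 6.33·e^(−0.0141·2/12) + 6.33·e^(−0.0141·5/12)
I = 6.3226 + 6.3151 + 6.2929 = 18.9306
F = (S − I)·e^(rT) = (275.26 − 18.9306) · e^(0.0141·6/12)
= 256.3294 · e^0.007050 = 256.3294 × 1.007075 = A$258.14

A$258.14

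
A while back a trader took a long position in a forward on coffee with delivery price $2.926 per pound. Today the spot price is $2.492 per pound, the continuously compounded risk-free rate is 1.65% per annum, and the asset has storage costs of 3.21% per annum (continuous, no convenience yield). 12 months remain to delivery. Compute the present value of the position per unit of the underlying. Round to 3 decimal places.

-$0.305 per pound

Current fair forward for the remaining 12 months: F = S·e^((r + u)·T), (r + u) = 0.0165 + 0.0321 = 0.0486
F = 2.492 · e^(0.0486 × 12/12) = 2.492 × 1.049800 = 2.6161
Value of long forward = (F − K)·e^(−rT) = (2.6161 − 2.926) · e^(−0.0165·12/12)
= -0.3099 × 0.983635 = -0.305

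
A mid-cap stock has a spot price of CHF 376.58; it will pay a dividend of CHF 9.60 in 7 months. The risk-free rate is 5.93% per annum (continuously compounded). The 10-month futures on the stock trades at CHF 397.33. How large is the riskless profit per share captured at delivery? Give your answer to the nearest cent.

PV(dividends) I = 9.60·e^(−0.0593·7/12) = 9.2736
Fair futures F* = (S − I)·e^(rT) = (376.58 − 9.2736)·e^0.049417 = 367.3064 × 1.050658 = 385.9134
Market CHF 397.33 > fair 385.9134: forward overpriced → cash-and-carry (borrow at r, buy the stock and collect the dividends, short the forward).
Profit at T = |F_mkt − F*| = |397.33 − 385.9134| = CHF 11.42 per share

CHF 11.42 per share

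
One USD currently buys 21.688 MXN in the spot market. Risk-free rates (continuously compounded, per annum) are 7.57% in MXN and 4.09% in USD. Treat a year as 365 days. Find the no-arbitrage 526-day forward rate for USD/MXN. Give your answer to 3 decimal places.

F = S·e^((r_MXN − r_USD)T) = 21.688 · e^((0.0757 − 0.0409) × 526/365)
= 21.688 · e^0.050150 = 21.688 × 1.051429
F = 22.803 MXN per USD

22.803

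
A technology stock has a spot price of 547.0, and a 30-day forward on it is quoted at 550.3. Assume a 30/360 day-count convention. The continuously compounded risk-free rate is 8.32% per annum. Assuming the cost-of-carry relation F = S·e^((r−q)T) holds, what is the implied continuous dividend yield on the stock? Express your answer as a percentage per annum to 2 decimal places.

1.10%

From F = S·e^((r−q)T): (r − q) = ln(F/S)/T
ln(550.3/547.0) = ln(1.006033) = 0.006015
(r − q) = 0.006015 / (30/360) = 0.072180
q = r − ln(F/S)/T = 0.0832 − 0.072180 = 0.011020
q = 1.10%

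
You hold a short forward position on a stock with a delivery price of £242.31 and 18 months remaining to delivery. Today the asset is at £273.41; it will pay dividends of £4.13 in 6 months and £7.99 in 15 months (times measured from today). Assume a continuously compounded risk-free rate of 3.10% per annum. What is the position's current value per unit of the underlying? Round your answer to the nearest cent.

-£30.36

PV(remaining dividends) I = 4.13·e^(−0.0310·6/12) + 7.99·e^(−0.0310·15/12) = 11.7528
Current forward F = (S − I)·e^(rT) = (273.41 − 11.7528)·e^(0.0310·18/12) = 261.6572 × 1.047598 = 274.1116
Value (long) = (F − K)·e^(−rT) = (274.1116 − 242.31) × 0.954565 = 30.3567
Short position value = −(long value) = -£30.36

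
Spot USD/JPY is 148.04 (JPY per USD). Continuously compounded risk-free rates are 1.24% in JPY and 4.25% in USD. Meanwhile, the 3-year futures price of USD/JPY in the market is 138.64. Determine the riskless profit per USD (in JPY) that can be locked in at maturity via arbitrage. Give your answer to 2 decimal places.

Fair futures: F* = S·e^(carry·T), with carry = (r_JPY − r_USD) = 0.0124 − 0.0425 = -0.0301
F* = 148.04 · e^(-0.0301 × 3) = 148.04 · e^-0.090300 = 148.04 × 0.913657 = 135.2578
Market 138.64 > fair 135.2578: forward overpriced → cash-and-carry (buy spot, short the forward).
At maturity, profit = |F_mkt − F*| = |138.64 − 135.2578| = 3.38 per USD (in JPY)

3.38 per USD (in JPY)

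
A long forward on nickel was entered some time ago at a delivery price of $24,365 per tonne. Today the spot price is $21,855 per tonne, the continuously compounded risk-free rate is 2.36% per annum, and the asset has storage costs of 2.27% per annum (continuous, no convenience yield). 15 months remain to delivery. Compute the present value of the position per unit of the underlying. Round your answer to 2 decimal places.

Current fair forward for the remaining 15 months: F = S·e^((r + u)·T), (r + u) = 0.0236 + 0.0227 = 0.0463
F = 21855 · e^(0.0463 × 15/12) = 21855 × 1.05958254 = 23157.1764
Value of long forward = (F − K)·e^(−rT) = (23157.1764 − 24365) · e^(−0.0236·15/12)
= -1207.8236 × 0.97093088 = -1172.71

-$1172.71 per tonne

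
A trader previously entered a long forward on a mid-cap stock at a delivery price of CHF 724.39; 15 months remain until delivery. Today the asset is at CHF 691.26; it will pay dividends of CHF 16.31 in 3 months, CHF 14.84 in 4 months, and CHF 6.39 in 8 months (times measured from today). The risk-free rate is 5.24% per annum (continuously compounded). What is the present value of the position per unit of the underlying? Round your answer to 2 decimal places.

PV(remaining dividends) I = 16.31·e^(−0.0524·3/12) + 14.84·e^(−0.0524·4/12) + 6.39·e^(−0.0524·8/12) = 36.8514
Current forward F = (S − I)·e^(rT) = (691.26 − 36.8514)·e^(0.0524·15/12) = 654.4086 × 1.067693 = 698.7075
Value (long) = (F − K)·e^(−rT) = (698.7075 − 724.39) × 0.936599 = -24.0542
Value = -CHF 24.05

-CHF 24.05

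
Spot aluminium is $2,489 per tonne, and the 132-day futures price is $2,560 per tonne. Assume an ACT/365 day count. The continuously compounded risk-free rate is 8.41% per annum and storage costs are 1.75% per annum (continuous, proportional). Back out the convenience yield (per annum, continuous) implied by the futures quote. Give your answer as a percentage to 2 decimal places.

2.38%

F = S·e^((r+u−y)T) ⇒ (r+u−y) = ln(F/S)/T
ln(2560/2489) = 0.028126; /T ⇒ 0.077773
y = r + u − ln(F/S)/T = 0.0841 + 0.0175 − 0.077773 = 0.023827
y = 2.38%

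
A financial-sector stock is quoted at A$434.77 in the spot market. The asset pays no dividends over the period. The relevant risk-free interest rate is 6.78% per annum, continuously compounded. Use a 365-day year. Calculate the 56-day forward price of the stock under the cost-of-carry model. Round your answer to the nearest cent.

F = S·e^(rT) = 434.77 · e^(0.0678 × 56/365)
= 434.77 · e^0.010402 = 434.77 × 1.010456
F = A$439.32

A$439.32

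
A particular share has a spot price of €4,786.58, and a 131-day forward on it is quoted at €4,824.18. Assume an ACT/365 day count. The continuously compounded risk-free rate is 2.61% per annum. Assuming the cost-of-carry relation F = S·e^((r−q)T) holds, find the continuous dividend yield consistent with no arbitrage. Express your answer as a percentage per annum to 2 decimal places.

0.43%

From F = S·e^((r−q)T): (r − q) = ln(F/S)/T
ln(4824.18/4786.58) = ln(1.007855) = 0.007824
(r − q) = 0.007824 / (131/365) = 0.021800
q = r − ln(F/S)/T = 0.0261 − 0.021800 = 0.004300
q = 0.43%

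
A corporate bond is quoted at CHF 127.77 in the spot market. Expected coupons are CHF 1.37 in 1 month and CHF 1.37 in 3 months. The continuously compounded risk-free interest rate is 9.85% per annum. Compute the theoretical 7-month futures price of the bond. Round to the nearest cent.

PV(coupons) I = 1.37·e^(−0.0985·1/12) + 1.37·e^(−0.0985·3/12)
I = 1.3588 + 1.3367 = 2.6955
F = (S − I)·e^(rT) = (127.77 − 2.6955) · e^(0.0985·7/12)
= 125.0745 · e^0.057458 = 125.0745 × 1.059141 = CHF 132.47

CHF 132.47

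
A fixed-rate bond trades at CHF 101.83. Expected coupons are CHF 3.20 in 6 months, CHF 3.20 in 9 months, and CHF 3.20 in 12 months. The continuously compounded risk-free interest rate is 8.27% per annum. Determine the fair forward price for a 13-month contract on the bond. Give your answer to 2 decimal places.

PV(coupons) I = 3.20·e^(−0.0827·6/12) + 3.20·e^(−0.0827·9/12) + 3.20·e^(−0.0827·12/12)
I = 3.0704 + 3.0076 + 2.9460 = 9.0240
F = (S − I)·e^(rT) = (101.83 − 9.0240) · e^(0.0827·13/12)
= 92.8060 · e^0.089592 = 92.8060 × 1.093728 = CHF 101.50

CHF 101.50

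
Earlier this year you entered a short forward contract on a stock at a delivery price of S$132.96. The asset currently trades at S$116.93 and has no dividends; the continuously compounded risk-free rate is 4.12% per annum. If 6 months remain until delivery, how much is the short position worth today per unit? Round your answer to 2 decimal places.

S$13.32

Current fair forward for the remaining 6 months: F = S·e^(r·T), r = 0.0412
F = 116.93 · e^(0.0412 × 6/12) = 116.93 × 1.020814 = 119.3638
Value of long forward = (F − K)·e^(−rT) = (119.3638 − 132.96) · e^(−0.0412·6/12)
= -13.5962 × 0.979611 = -13.32
Short position value = −(long value) = S$13.32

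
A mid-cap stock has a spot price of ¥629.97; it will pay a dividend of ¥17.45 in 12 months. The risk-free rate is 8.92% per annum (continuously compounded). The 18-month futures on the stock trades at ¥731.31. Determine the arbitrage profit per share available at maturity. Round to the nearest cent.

¥29.40 per share

PV(dividends) I = 17.45·e^(−0.0892·12/12) = 15.9609
Fair futures F* = (S − I)·e^(rT) = (629.97 − 15.9609)·e^0.133800 = 614.0091 × 1.143164 = 701.9131
Market ¥731.31 > fair 701.9131: forward overpriced → cash-and-carry (borrow at r, buy the stock and collect the dividends, short the forward).
Profit at T = |F_mkt − F*| = |731.31 − 701.9131| = ¥29.40 per share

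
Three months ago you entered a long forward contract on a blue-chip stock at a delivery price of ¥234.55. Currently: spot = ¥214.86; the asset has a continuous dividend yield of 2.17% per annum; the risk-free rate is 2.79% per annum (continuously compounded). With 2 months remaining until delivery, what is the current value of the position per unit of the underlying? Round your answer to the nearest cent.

Current fair forward for the remaining 2 months: F = S·e^((r − q)·T), (r − q) = 0.0279 − 0.0217 = 0.0062
F = 214.86 · e^(0.0062 × 2/12) = 214.86 × 1.001034 = 215.0822
Value of long forward = (F − K)·e^(−rT) = (215.0822 − 234.55) · e^(−0.0279·2/12)
= -19.4678 × 0.995361 = -19.38

-¥19.38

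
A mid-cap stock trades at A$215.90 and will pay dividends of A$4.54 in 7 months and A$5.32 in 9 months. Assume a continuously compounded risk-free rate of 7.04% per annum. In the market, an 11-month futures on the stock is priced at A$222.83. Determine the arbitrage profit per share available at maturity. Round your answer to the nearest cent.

PV(dividends) I = 4.54·e^(−0.0704·7/12) + 5.32·e^(−0.0704·9/12) = 9.4037
Fair futures F* = (S − I)·e^(rT) = (215.90 − 9.4037)·e^0.064533 = 206.4963 × 1.066661 = 220.2615
Market A$222.83 > fair 220.2615: forward overpriced → cash-and-carry (borrow at r, buy the stock and collect the dividends, short the forward).
Profit at T = |F_mkt − F*| = |222.83 − 220.2615| = A$2.57 per share

A$2.57 per share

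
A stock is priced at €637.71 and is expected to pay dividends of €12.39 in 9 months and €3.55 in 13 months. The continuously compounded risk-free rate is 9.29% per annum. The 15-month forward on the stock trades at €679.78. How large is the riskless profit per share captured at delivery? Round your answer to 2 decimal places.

€19.87 per share

PV(dividends) I = 12.39·e^(−0.0929·9/12) + 3.55·e^(−0.0929·13/12) = 14.7662
Fair forward F* = (S − I)·e^(rT) = (637.71 − 14.7662)·e^0.116125 = 622.9438 × 1.123136 = 699.6506
Market €679.78 < fair 699.6506: forward underpriced → reverse cash-and-carry (short the stock, invest proceeds at r, pay the dividends, go long the forward).
Profit at T = |F_mkt − F*| = |679.78 − 699.6506| = €19.87 per share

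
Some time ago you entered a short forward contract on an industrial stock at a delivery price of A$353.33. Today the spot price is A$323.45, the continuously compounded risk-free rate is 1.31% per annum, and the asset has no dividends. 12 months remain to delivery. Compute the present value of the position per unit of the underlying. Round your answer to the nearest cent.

Current fair forward for the remaining 12 months: F = S·e^(r·T), r = 0.0131
F = 323.45 · e^(0.0131 × 12/12) = 323.45 × 1.013186 = 327.7150
Value of long forward = (F − K)·e^(−rT) = (327.7150 − 353.33) · e^(−0.0131·12/12)
= -25.6150 × 0.986985 = -25.28
Short position value = −(long value) = A$25.28

A$25.28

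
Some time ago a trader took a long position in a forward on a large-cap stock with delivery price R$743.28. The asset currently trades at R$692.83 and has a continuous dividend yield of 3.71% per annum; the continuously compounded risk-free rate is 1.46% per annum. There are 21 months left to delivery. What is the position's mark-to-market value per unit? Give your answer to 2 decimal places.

Current fair forward for the remaining 21 months: F = S·e^((r − q)·T), (r − q) = 0.0146 − 0.0371 = -0.0225
F = 692.83 · e^(-0.0225 × 21/12) = 692.83 × 0.961390 = 666.0798
Value of long forward = (F − K)·e^(−rT) = (666.0798 − 743.28) · e^(−0.0146·21/12)
= -77.2002 × 0.974774 = -75.25

-R$75.25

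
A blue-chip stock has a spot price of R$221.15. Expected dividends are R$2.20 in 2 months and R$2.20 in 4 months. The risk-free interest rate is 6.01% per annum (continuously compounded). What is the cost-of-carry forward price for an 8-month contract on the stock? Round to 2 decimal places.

R$225.68

PV(dividends) I = 2.20·e^(−0.0601·2/12) + 2.20·e^(−0.0601·4/12)
I = 2.1781 + 2.1564 = 4.3345
F = (S − I)·e^(rT) = (221.15 − 4.3345) · e^(0.0601·8/12)
= 216.8155 · e^0.040067 = 216.8155 × 1.040881 = R$225.68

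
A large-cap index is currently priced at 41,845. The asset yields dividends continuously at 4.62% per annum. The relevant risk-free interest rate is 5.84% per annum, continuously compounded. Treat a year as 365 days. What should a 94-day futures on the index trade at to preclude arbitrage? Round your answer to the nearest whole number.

41,977

F = S·e^((r − q)T) = 41845 · e^((0.0584 − 0.0462) × 94/365)
= 41845 · e^0.003142 = 41845 × 1.003147
F = 41,977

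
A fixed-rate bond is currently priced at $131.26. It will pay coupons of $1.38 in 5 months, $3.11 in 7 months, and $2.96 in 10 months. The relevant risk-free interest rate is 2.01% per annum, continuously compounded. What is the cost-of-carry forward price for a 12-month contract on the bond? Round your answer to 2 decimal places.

$126.42

PV(coupons) I = 1.38·e^(−0.0201·5/12) + 3.11·e^(−0.0201·7/12) + 2.96·e^(−0.0201·10/12)
I = 1.3685 + 3.0737 + 2.9108 = 7.3530
F = (S − I)·e^(rT) = (131.26 − 7.3530) · e^(0.0201·12/12)
= 123.9070 · e^0.020100 = 123.9070 × 1.020303 = $126.42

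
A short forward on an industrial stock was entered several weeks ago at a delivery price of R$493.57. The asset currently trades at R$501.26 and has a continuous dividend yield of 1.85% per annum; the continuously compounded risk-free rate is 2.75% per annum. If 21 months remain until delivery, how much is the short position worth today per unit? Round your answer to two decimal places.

Current fair forward for the remaining 21 months: F = S·e^((r − q)·T), (r − q) = 0.0275 − 0.0185 = 0.0090
F = 501.26 · e^(0.0090 × 21/12) = 501.26 × 1.015875 = 509.2175
Value of long forward = (F − K)·e^(−rT) = (509.2175 − 493.57) · e^(−0.0275·21/12)
= 15.6475 × 0.953015 = 14.91
Short position value = −(long value) = -R$14.91

-R$14.91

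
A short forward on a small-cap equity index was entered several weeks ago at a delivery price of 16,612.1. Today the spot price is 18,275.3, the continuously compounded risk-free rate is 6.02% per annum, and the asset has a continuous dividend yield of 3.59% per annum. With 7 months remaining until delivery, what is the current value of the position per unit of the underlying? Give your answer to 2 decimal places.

Current fair forward for the remaining 7 months: F = S·e^((r − q)·T), (r − q) = 0.0602 − 0.0359 = 0.0243
F = 18275.3 · e^(0.0243 × 7/12) = 18275.3 × 1.01427594 = 18536.1971
Value of long forward = (F − K)·e^(−rT) = (18536.1971 − 16612.1) · e^(−0.0602·7/12)
= 1924.0971 × 0.96549277 = 1857.70
Short position value = −(long value) = -1857.70

-1857.70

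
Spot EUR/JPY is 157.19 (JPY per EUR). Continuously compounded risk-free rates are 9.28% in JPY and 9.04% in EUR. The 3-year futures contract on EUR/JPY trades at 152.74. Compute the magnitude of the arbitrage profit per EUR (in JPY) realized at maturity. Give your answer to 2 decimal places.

Fair futures: F* = S·e^(carry·T), with carry = (r_JPY − r_EUR) = 0.0928 − 0.0904 = 0.0024
F* = 157.19 · e^(0.0024 × 3) = 157.19 · e^0.007200 = 157.19 × 1.007226 = 158.3259
Market 152.74 < fair 158.3259: forward underpriced → reverse cash-and-carry (short spot, go long the forward).
At maturity, profit = |F_mkt − F*| = |152.74 − 158.3259| = 5.59 per EUR (in JPY)

5.59 per EUR (in JPY)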